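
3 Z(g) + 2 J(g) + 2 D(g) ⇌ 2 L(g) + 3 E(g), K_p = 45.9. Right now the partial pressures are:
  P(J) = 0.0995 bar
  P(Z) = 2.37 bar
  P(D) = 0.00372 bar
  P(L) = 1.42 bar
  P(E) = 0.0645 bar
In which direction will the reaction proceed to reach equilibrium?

Q_p = P(L)²·P(E)³ / (P(Z)³·P(J)²·P(D)²) = (1.42)²·(0.0645)³ / ((2.37)³·(0.0995)²·(0.00372)²) = 297
Q_p = 297 > K_p = 45.9, so the reverse reaction proceeds.

to the left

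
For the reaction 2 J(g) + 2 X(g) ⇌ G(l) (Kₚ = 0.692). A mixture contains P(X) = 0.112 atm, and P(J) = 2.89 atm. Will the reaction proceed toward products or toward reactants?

(G is a pure liquid — omitted from Qₚ.)
Qₚ = 1 / (P(J)²·P(X)²) = 1 / ((2.89)²·(0.112)²) = 9.54
Qₚ = 9.54 > Kₚ = 0.692, so the reverse reaction proceeds.

in the reverse direction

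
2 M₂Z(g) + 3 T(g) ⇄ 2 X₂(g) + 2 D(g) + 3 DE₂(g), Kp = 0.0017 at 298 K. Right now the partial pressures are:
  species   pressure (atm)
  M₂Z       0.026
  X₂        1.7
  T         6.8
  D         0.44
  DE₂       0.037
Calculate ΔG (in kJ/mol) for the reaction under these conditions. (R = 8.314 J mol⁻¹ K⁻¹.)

Qp = P(X₂)²·P(D)²·P(DE₂)³ / (P(M₂Z)²·P(T)³) = (1.7)²·(0.44)²·(0.037)³ / ((0.026)²·(6.8)³) = 1.33e-4
ΔG = RT ln(Qp/Kp) = (8.314 J mol⁻¹ K⁻¹)(298 K) × ln(1.33e-4/0.0017)
   = (2.478 kJ/mol)(-2.548) = -6.31 kJ/mol
ΔG < 0, so the forward reaction is spontaneous (proceeds forward).

ΔG = -6.31 kJ/mol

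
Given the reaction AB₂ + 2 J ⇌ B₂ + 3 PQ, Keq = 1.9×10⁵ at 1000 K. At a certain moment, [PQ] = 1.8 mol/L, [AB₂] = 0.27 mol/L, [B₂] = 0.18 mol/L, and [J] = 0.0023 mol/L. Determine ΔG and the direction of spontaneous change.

ΔG = 11.2 kJ/mol; the forward reaction is non-spontaneous

Q = [B₂]·[PQ]³ / ([AB₂]·[J]²) = (0.18)·(1.8)³ / ((0.27)·(0.0023)²) = 7.35×10⁵
ΔG = RT ln(Q/Keq) = (8.314 J mol⁻¹ K⁻¹)(1000 K) × ln(7.35×10⁵/1.9×10⁵)
   = (8.314 kJ/mol)(1.353) = 11.2 kJ/mol
ΔG > 0, so the forward reaction is non-spontaneous (proceeds in reverse).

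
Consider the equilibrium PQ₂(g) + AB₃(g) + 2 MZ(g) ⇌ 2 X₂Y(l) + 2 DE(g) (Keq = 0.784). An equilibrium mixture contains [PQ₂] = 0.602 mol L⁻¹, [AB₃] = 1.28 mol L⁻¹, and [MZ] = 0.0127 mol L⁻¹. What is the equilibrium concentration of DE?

(X₂Y is a pure liquid — omitted from Keq.)
At equilibrium, Keq = [DE]² / ([PQ₂]·[AB₃]·[MZ]²) = 0.784.
([DE])² / ((0.602)·(1.28)·(0.0127)²) = 0.784
[DE]² = 9.74e-5 ⇒ [DE] = 0.00987 mol L⁻¹

[DE] = 0.00987 mol L⁻¹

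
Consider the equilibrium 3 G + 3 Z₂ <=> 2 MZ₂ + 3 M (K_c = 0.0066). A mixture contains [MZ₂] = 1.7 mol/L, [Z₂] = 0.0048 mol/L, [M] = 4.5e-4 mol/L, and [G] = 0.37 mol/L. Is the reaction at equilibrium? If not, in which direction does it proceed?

Q_c = [MZ₂]²·[M]³ / ([G]³·[Z₂]³) = (1.7)²·(4.5e-4)³ / ((0.37)³·(0.0048)³) = 0.047
Q_c = 0.047 > K_c = 0.0066, so the reverse reaction proceeds.

to the left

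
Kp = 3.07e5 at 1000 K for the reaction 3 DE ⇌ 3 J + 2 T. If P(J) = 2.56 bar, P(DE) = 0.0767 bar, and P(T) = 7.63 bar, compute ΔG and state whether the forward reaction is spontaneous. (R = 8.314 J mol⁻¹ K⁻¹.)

ΔG = 16.2 kJ/mol; the forward reaction is non-spontaneous

Qp = P(J)³·P(T)² / P(DE)³ = (2.56)³·(7.63)² / (0.0767)³ = 2.16e6
ΔG = RT ln(Qp/Kp) = (8.314 J mol⁻¹ K⁻¹)(1000 K) × ln(2.16e6/3.07e5)
   = (8.314 kJ/mol)(1.951) = 16.2 kJ/mol
ΔG > 0, so the forward reaction is non-spontaneous (proceeds in reverse).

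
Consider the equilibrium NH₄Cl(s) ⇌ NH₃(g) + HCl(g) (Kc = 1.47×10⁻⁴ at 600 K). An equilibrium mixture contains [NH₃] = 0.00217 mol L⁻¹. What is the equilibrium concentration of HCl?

(NH₄Cl is a pure solid — omitted from Kc.)
At equilibrium, Kc = [NH₃]·[HCl] = 1.47×10⁻⁴.
(0.00217)·([HCl]) = 1.47×10⁻⁴
[HCl] = 0.0677 mol L⁻¹

[HCl] = 0.0677 mol L⁻¹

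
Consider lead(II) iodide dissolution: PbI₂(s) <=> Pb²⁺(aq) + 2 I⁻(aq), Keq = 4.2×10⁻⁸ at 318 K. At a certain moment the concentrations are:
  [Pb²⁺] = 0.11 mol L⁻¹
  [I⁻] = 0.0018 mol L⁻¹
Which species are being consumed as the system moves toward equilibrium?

Pb²⁺, I⁻ (products)

(PbI₂ is a pure solid — omitted from Q.)
Q = [Pb²⁺]·[I⁻]² = (0.11)·(0.0018)² = 3.6×10⁻⁷
Q = 3.6×10⁻⁷ > Keq = 4.2×10⁻⁸: net reverse reaction.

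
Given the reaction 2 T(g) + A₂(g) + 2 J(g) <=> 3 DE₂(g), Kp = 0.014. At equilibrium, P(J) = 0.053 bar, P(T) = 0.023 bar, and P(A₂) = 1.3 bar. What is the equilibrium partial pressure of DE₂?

P(DE₂) = 0.0030 bar

At equilibrium, Kp = P(DE₂)³ / (P(T)²·P(A₂)·P(J)²) = 0.014.
(P(DE₂))³ / ((0.023)²·(1.3)·(0.053)²) = 0.014
P(DE₂)³ = 2.70×10⁻⁸ ⇒ P(DE₂) = 0.0030 bar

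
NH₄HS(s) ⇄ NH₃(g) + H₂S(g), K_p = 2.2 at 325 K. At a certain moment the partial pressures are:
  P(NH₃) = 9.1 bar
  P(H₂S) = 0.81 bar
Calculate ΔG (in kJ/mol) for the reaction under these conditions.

(NH₄HS is a pure solid — omitted from Q_p.)
Q_p = P(NH₃)·P(H₂S) = (9.1)·(0.81) = 7.37
ΔG = RT ln(Q_p/K_p) = (8.314 J mol⁻¹ K⁻¹)(325 K) × ln(7.37/2.2)
   = (2.702 kJ/mol)(1.209) = 3.27 kJ/mol
ΔG > 0, so the forward reaction is non-spontaneous (proceeds in reverse).

ΔG = 3.27 kJ/mol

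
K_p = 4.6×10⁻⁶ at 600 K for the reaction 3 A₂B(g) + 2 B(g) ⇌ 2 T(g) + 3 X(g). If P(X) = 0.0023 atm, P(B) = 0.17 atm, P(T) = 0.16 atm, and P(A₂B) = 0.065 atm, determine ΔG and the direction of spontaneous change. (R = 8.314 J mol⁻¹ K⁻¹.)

Q_p = P(T)²·P(X)³ / (P(A₂B)³·P(B)²) = (0.16)²·(0.0023)³ / ((0.065)³·(0.17)²) = 3.92×10⁻⁵
ΔG = RT ln(Q_p/K_p) = (8.314 J mol⁻¹ K⁻¹)(600 K) × ln(3.92×10⁻⁵/4.6×10⁻⁶)
   = (4.988 kJ/mol)(2.143) = 10.7 kJ/mol
ΔG > 0, so the forward reaction is non-spontaneous (proceeds in reverse).

ΔG = 10.7 kJ/mol; the forward reaction is non-spontaneous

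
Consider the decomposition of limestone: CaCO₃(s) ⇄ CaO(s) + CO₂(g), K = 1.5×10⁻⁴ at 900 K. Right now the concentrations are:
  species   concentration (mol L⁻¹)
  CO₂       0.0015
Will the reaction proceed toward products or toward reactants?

(CaCO₃, CaO are pure solids — omitted from Q.)
Q = [CO₂] = 0.0015
Q = 0.0015 > K = 1.5×10⁻⁴, so the reverse reaction proceeds.

toward reactants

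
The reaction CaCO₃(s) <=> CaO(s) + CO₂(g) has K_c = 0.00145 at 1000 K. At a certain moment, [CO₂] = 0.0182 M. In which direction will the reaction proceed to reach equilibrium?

(CaCO₃, CaO are pure solids — omitted from Q_c.)
Q_c = [CO₂] = 0.0182
Q_c = 0.0182 > K_c = 0.00145, so the reverse reaction proceeds.

to the left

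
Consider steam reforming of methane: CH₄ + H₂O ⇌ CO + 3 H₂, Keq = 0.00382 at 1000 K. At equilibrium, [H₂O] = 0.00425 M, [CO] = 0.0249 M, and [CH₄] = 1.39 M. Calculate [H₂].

At equilibrium, Keq = [CO]·[H₂]³ / ([CH₄]·[H₂O]) = 0.00382.
(0.0249)·([H₂])³ / ((1.39)·(0.00425)) = 0.00382
[H₂]³ = 9.06×10⁻⁴ ⇒ [H₂] = 0.0968 M

[H₂] = 0.0968 M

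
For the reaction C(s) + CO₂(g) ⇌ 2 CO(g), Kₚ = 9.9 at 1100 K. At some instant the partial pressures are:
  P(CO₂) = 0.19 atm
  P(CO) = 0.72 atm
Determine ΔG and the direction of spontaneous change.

(C is a pure solid — omitted from Qₚ.)
Qₚ = P(CO)² / P(CO₂) = (0.72)² / (0.19) = 2.73
ΔG = RT ln(Qₚ/Kₚ) = (8.314 J mol⁻¹ K⁻¹)(1100 K) × ln(2.73/9.9)
   = (9.145 kJ/mol)(-1.288) = -11.8 kJ/mol
ΔG < 0, so the forward reaction is spontaneous (proceeds forward).

ΔG = -11.8 kJ/mol; the forward reaction is spontaneous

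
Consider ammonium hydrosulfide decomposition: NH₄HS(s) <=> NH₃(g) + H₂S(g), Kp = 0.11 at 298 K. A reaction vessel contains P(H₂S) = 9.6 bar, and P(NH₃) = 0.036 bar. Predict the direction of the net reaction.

(NH₄HS is a pure solid — omitted from Qp.)
Qp = P(NH₃)·P(H₂S) = (0.036)·(9.6) = 0.35
Qp = 0.35 > Kp = 0.11, so the reverse reaction proceeds.

reverse (toward reactants)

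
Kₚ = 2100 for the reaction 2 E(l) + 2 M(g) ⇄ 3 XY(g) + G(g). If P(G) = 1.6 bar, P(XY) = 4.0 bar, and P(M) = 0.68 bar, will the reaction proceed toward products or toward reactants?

forward (toward products)

(E is a pure liquid — omitted from Qₚ.)
Qₚ = P(XY)³·P(G) / P(M)² = (4.0)³·(1.6) / (0.68)² = 220
Qₚ = 220 < Kₚ = 2100, so the forward reaction proceeds.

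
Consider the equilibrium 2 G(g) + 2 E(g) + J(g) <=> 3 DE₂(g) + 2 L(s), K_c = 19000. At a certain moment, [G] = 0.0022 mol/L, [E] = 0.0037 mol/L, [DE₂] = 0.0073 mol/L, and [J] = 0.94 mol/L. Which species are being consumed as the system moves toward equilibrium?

(L is a pure solid — omitted from Q_c.)
Q_c = [DE₂]³ / ([G]²·[E]²·[J]) = (0.0073)³ / ((0.0022)²·(0.0037)²·(0.94)) = 6200
Q_c = 6200 < K_c = 19000: net forward reaction.

G, E, J (reactants)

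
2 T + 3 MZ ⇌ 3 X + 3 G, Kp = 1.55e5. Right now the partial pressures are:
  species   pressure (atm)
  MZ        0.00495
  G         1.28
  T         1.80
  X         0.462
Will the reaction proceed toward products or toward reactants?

toward reactants

Qp = P(X)³·P(G)³ / (P(T)²·P(MZ)³) = (0.462)³·(1.28)³ / ((1.80)²·(0.00495)³) = 5.26e5
Qp = 5.26e5 > Kp = 1.55e5, so the reverse reaction proceeds.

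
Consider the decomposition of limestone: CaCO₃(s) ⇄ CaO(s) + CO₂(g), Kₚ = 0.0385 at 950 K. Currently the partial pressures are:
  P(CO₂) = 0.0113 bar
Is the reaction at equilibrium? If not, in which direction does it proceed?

forward (toward products)

(CaCO₃, CaO are pure solids — omitted from Qₚ.)
Qₚ = P(CO₂) = 0.0113
Qₚ = 0.0113 < Kₚ = 0.0385, so the forward reaction proceeds.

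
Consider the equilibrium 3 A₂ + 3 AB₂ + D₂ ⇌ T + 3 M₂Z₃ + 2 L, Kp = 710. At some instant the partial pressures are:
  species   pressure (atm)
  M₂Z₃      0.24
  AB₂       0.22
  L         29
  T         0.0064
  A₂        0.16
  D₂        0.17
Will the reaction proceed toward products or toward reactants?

to the left

Qp = P(T)·P(M₂Z₃)³·P(L)² / (P(A₂)³·P(AB₂)³·P(D₂)) = (0.0064)·(0.24)³·(29)² / ((0.16)³·(0.22)³·(0.17)) = 10000
Qp = 10000 > Kp = 710, so the reverse reaction proceeds.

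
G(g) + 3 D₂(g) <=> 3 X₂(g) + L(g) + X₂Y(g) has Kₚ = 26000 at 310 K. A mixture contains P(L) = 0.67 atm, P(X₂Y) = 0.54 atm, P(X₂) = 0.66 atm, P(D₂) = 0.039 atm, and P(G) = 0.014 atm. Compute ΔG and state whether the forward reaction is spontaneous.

Qₚ = P(X₂)³·P(L)·P(X₂Y) / (P(G)·P(D₂)³) = (0.66)³·(0.67)·(0.54) / ((0.014)·(0.039)³) = 1.25×10⁵
ΔG = RT ln(Qₚ/Kₚ) = (8.314 J mol⁻¹ K⁻¹)(310 K) × ln(1.25×10⁵/26000)
   = (2.577 kJ/mol)(1.570) = 4.05 kJ/mol
ΔG > 0, so the forward reaction is non-spontaneous (proceeds in reverse).

ΔG = 4.05 kJ/mol; the forward reaction is non-spontaneous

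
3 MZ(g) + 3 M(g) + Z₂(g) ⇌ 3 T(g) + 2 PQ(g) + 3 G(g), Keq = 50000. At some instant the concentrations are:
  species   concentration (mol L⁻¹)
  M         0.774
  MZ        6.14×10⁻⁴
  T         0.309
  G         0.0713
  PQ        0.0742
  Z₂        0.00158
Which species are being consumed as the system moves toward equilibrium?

Q = [T]³·[PQ]²·[G]³ / ([MZ]³·[M]³·[Z₂]) = (0.309)³·(0.0742)²·(0.0713)³ / ((6.14×10⁻⁴)³·(0.774)³·(0.00158)) = 3.47×10⁵
Q = 3.47×10⁵ > Keq = 50000: net reverse reaction.

T, PQ, G (products)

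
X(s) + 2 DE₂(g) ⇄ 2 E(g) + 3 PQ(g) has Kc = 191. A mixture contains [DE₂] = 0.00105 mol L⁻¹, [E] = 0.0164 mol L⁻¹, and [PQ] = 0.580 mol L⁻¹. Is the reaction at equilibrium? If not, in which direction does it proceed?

(X is a pure solid — omitted from Qc.)
Qc = [E]²·[PQ]³ / [DE₂]² = (0.0164)²·(0.580)³ / (0.00105)² = 47.6
Qc = 47.6 < Kc = 191, so the forward reaction proceeds.

to the right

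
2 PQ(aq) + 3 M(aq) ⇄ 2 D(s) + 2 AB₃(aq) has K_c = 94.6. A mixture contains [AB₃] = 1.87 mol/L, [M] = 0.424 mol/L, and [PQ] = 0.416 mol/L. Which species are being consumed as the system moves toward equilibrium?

(D is a pure solid — omitted from Q_c.)
Q_c = [AB₃]² / ([PQ]²·[M]³) = (1.87)² / ((0.416)²·(0.424)³) = 265
Q_c = 265 > K_c = 94.6: net reverse reaction.

D, AB₃ (products)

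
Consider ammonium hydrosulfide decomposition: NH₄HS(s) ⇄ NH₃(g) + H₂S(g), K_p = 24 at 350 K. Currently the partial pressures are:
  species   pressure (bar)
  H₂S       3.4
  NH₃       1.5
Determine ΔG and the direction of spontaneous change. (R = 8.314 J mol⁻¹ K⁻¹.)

ΔG = -4.51 kJ/mol; the forward reaction is spontaneous

(NH₄HS is a pure solid — omitted from Q_p.)
Q_p = P(NH₃)·P(H₂S) = (1.5)·(3.4) = 5.10
ΔG = RT ln(Q_p/K_p) = (8.314 J mol⁻¹ K⁻¹)(350 K) × ln(5.10/24)
   = (2.910 kJ/mol)(-1.549) = -4.51 kJ/mol
ΔG < 0, so the forward reaction is spontaneous (proceeds forward).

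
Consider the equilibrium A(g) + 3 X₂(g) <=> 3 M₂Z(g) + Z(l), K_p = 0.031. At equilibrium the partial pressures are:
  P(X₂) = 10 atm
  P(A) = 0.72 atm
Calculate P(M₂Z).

P(M₂Z) = 2.8 atm

(Z is a pure liquid — omitted from K_p.)
At equilibrium, K_p = P(M₂Z)³ / (P(A)·P(X₂)³) = 0.031.
(P(M₂Z))³ / ((0.72)·(10)³) = 0.031
P(M₂Z)³ = 22.3 ⇒ P(M₂Z) = 2.8 atm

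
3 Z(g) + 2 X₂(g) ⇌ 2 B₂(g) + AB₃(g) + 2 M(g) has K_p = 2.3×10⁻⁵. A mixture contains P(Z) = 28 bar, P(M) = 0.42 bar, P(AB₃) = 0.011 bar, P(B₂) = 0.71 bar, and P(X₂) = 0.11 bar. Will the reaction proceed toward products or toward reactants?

Q_p = P(B₂)²·P(AB₃)·P(M)² / (P(Z)³·P(X₂)²) = (0.71)²·(0.011)·(0.42)² / ((28)³·(0.11)²) = 3.7×10⁻⁶
Q_p = 3.7×10⁻⁶ < K_p = 2.3×10⁻⁵, so the forward reaction proceeds.

to the right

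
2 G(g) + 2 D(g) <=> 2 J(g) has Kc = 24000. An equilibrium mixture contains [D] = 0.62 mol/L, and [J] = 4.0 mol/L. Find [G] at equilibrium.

At equilibrium, Kc = [J]² / ([G]²·[D]²) = 24000.
(4.0)² / (([G])²·(0.62)²) = 24000
[G]² = 0.00173 ⇒ [G] = 0.042 mol/L

[G] = 0.042 mol/L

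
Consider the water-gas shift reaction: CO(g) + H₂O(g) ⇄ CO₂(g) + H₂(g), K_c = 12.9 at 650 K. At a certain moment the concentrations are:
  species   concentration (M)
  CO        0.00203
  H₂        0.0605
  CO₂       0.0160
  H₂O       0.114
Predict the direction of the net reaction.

Q_c = [CO₂]·[H₂] / ([CO]·[H₂O]) = (0.0160)·(0.0605) / ((0.00203)·(0.114)) = 4.18
Q_c = 4.18 < K_c = 12.9, so the forward reaction proceeds.

forward (toward products)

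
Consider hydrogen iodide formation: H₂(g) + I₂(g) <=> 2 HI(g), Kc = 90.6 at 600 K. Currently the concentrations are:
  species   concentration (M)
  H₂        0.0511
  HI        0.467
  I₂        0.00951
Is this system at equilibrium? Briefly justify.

Qc = [HI]² / ([H₂]·[I₂]) = (0.467)² / ((0.0511)·(0.00951)) = 449
Qc = 449 > Kc = 90.6: net reverse reaction.

no; Q > K, reaction proceeds in reverse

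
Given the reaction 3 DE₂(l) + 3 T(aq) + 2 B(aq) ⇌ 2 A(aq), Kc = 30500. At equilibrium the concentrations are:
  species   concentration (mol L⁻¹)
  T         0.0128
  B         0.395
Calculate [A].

(DE₂ is a pure liquid — omitted from Kc.)
At equilibrium, Kc = [A]² / ([T]³·[B]²) = 30500.
([A])² / ((0.0128)³·(0.395)²) = 30500
[A]² = 0.00998 ⇒ [A] = 0.0999 mol L⁻¹

[A] = 0.0999 mol L⁻¹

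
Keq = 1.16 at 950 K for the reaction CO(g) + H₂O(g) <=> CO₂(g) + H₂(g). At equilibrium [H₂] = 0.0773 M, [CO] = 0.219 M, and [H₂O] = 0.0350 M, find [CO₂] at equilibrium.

At equilibrium, Keq = [CO₂]·[H₂] / ([CO]·[H₂O]) = 1.16.
([CO₂])·(0.0773) / ((0.219)·(0.0350)) = 1.16
[CO₂] = 0.115 M

[CO₂] = 0.115 M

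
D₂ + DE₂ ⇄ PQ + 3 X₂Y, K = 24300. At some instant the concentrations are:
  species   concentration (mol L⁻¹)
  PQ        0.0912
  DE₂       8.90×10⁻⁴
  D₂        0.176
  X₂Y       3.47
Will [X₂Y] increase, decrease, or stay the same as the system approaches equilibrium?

stay the same

Q = [PQ]·[X₂Y]³ / ([D₂]·[DE₂]) = (0.0912)·(3.47)³ / ((0.176)·(8.90×10⁻⁴)) = 24300
Q = 24300 = K; the system is at equilibrium.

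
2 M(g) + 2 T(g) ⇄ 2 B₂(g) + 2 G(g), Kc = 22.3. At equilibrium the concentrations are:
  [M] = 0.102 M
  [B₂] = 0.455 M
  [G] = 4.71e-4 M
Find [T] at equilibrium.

[T] = 4.45e-4 M

At equilibrium, Kc = [B₂]²·[G]² / ([M]²·[T]²) = 22.3.
(0.455)²·(4.71e-4)² / ((0.102)²·([T])²) = 22.3
[T]² = 1.98e-7 ⇒ [T] = 4.45e-4 M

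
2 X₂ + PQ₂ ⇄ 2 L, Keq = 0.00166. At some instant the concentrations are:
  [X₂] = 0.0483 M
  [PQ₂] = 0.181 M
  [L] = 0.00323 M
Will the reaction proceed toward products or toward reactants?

Q = [L]² / ([X₂]²·[PQ₂]) = (0.00323)² / ((0.0483)²·(0.181)) = 0.0247
Q = 0.0247 > Keq = 0.00166, so the reverse reaction proceeds.

to the left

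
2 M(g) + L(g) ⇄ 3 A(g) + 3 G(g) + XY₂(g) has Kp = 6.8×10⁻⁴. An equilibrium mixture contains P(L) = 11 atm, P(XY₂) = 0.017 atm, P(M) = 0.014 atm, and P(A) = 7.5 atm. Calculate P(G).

P(G) = 0.0059 atm

At equilibrium, Kp = P(A)³·P(G)³·P(XY₂) / (P(M)²·P(L)) = 6.8×10⁻⁴.
(7.5)³·(P(G))³·(0.017) / ((0.014)²·(11)) = 6.8×10⁻⁴
P(G)³ = 2.04×10⁻⁷ ⇒ P(G) = 0.0059 atm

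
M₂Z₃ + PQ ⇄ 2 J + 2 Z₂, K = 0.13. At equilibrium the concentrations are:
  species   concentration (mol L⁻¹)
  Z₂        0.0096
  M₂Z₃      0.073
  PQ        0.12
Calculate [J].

[J] = 3.5 mol L⁻¹

At equilibrium, K = [J]²·[Z₂]² / ([M₂Z₃]·[PQ]) = 0.13.
([J])²·(0.0096)² / ((0.073)·(0.12)) = 0.13
[J]² = 12.4 ⇒ [J] = 3.5 mol L⁻¹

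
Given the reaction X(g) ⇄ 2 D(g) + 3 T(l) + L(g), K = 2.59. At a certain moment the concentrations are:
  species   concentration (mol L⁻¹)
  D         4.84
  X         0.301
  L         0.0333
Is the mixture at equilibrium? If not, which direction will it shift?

yes, at equilibrium

(T is a pure liquid — omitted from Q.)
Q = [D]²·[L] / [X] = (4.84)²·(0.0333) / (0.301) = 2.59
Q = 2.59 = K; the system is at equilibrium.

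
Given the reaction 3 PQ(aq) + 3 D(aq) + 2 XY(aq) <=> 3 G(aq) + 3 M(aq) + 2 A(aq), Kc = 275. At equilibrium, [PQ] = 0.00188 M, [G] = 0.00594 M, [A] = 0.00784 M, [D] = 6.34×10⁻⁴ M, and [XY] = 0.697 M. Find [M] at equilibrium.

[M] = 0.0260 M

At equilibrium, Kc = [G]³·[M]³·[A]² / ([PQ]³·[D]³·[XY]²) = 275.
(0.00594)³·([M])³·(0.00784)² / ((0.00188)³·(6.34×10⁻⁴)³·(0.697)²) = 275
[M]³ = 1.76×10⁻⁵ ⇒ [M] = 0.0260 M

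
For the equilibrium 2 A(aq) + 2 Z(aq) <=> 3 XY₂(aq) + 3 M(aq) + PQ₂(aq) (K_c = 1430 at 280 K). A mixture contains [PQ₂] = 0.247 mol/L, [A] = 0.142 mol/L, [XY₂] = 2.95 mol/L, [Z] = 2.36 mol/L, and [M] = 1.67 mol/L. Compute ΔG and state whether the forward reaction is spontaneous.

Q_c = [XY₂]³·[M]³·[PQ₂] / ([A]²·[Z]²) = (2.95)³·(1.67)³·(0.247) / ((0.142)²·(2.36)²) = 263
ΔG = RT ln(Q_c/K_c) = (8.314 J mol⁻¹ K⁻¹)(280 K) × ln(263/1430)
   = (2.328 kJ/mol)(-1.693) = -3.94 kJ/mol
ΔG < 0, so the forward reaction is spontaneous (proceeds forward).

ΔG = -3.94 kJ/mol; the forward reaction is spontaneous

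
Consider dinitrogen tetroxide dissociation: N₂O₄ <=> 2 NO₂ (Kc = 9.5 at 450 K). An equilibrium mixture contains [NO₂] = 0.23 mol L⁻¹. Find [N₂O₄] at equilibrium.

[N₂O₄] = 0.0056 mol L⁻¹

At equilibrium, Kc = [NO₂]² / [N₂O₄] = 9.5.
(0.23)² / ([N₂O₄]) = 9.5
[N₂O₄] = 0.00557 = 0.0056 mol L⁻¹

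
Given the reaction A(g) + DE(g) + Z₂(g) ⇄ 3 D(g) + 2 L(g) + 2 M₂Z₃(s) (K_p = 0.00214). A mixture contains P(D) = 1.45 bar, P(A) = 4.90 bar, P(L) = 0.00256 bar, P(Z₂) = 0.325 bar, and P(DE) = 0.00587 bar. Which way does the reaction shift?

(M₂Z₃ is a pure solid — omitted from Q_p.)
Q_p = P(D)³·P(L)² / (P(A)·P(DE)·P(Z₂)) = (1.45)³·(0.00256)² / ((4.90)·(0.00587)·(0.325)) = 0.00214
Q_p = 0.00214 = K_p, so the system is already at equilibrium.

no net change (already at equilibrium)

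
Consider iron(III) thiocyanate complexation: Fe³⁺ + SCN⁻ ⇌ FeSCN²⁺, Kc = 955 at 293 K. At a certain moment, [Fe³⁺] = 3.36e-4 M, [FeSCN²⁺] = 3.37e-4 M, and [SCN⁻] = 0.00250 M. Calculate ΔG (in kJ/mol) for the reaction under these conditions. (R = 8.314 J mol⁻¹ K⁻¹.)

Qc = [FeSCN²⁺] / ([Fe³⁺]·[SCN⁻]) = (3.37e-4) / ((3.36e-4)·(0.00250)) = 401
ΔG = RT ln(Qc/Kc) = (8.314 J mol⁻¹ K⁻¹)(293 K) × ln(401/955)
   = (2.436 kJ/mol)(-0.8677) = -2.11 kJ/mol
ΔG < 0, so the forward reaction is spontaneous (proceeds forward).

ΔG = -2.11 kJ/mol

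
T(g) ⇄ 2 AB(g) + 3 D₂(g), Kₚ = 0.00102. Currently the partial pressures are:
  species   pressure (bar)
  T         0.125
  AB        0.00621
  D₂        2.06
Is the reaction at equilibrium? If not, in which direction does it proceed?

toward reactants

Qₚ = P(AB)²·P(D₂)³ / P(T) = (0.00621)²·(2.06)³ / (0.125) = 0.00270
Qₚ = 0.00270 > Kₚ = 0.00102, so the reverse reaction proceeds.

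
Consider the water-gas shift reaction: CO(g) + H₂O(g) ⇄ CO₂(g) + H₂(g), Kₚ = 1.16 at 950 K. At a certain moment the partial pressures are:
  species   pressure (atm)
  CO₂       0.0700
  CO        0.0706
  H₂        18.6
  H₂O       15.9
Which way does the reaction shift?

at equilibrium

Qₚ = P(CO₂)·P(H₂) / (P(CO)·P(H₂O)) = (0.0700)·(18.6) / ((0.0706)·(15.9)) = 1.16
Qₚ = 1.16 = Kₚ, so the system is already at equilibrium.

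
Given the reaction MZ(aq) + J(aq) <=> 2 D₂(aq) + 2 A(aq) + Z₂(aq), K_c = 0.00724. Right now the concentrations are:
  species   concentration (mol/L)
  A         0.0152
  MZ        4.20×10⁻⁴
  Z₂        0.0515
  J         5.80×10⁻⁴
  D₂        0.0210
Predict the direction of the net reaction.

Q_c = [D₂]²·[A]²·[Z₂] / ([MZ]·[J]) = (0.0210)²·(0.0152)²·(0.0515) / ((4.20×10⁻⁴)·(5.80×10⁻⁴)) = 0.0215
Q_c = 0.0215 > K_c = 0.00724, so the reverse reaction proceeds.

to the left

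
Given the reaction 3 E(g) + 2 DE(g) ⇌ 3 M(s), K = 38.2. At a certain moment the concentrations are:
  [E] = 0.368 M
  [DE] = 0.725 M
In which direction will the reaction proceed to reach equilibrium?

at equilibrium

(M is a pure solid — omitted from Q.)
Q = 1 / ([E]³·[DE]²) = 1 / ((0.368)³·(0.725)²) = 38.2
Q = 38.2 = K, so the system is already at equilibrium.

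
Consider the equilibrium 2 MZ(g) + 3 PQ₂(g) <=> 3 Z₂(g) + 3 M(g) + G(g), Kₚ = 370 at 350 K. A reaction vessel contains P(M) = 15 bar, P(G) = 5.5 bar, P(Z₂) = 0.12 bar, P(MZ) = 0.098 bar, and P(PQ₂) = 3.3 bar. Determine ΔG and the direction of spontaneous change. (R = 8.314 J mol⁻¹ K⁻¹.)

ΔG = -4.02 kJ/mol; the forward reaction is spontaneous

Qₚ = P(Z₂)³·P(M)³·P(G) / (P(MZ)²·P(PQ₂)³) = (0.12)³·(15)³·(5.5) / ((0.098)²·(3.3)³) = 92.9
ΔG = RT ln(Qₚ/Kₚ) = (8.314 J mol⁻¹ K⁻¹)(350 K) × ln(92.9/370)
   = (2.910 kJ/mol)(-1.382) = -4.02 kJ/mol
ΔG < 0, so the forward reaction is spontaneous (proceeds forward).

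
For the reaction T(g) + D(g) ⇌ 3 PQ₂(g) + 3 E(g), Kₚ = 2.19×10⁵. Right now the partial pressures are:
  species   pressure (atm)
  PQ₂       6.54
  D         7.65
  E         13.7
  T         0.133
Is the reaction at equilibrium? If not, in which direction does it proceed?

in the reverse direction

Qₚ = P(PQ₂)³·P(E)³ / (P(T)·P(D)) = (6.54)³·(13.7)³ / ((0.133)·(7.65)) = 7.07×10⁵
Qₚ = 7.07×10⁵ > Kₚ = 2.19×10⁵, so the reverse reaction proceeds.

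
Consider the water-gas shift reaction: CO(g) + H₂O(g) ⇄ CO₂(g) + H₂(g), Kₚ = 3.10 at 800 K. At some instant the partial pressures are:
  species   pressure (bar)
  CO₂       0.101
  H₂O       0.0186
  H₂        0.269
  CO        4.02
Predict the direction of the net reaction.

Qₚ = P(CO₂)·P(H₂) / (P(CO)·P(H₂O)) = (0.101)·(0.269) / ((4.02)·(0.0186)) = 0.363
Qₚ = 0.363 < Kₚ = 3.10, so the forward reaction proceeds.

forward (toward products)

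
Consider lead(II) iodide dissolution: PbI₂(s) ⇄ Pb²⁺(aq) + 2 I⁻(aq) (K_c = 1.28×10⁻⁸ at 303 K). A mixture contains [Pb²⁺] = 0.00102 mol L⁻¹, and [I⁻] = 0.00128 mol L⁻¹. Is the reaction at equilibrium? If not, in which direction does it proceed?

(PbI₂ is a pure solid — omitted from Q_c.)
Q_c = [Pb²⁺]·[I⁻]² = (0.00102)·(0.00128)² = 1.67×10⁻⁹
Q_c = 1.67×10⁻⁹ < K_c = 1.28×10⁻⁸, so the forward reaction proceeds.

forward (toward products)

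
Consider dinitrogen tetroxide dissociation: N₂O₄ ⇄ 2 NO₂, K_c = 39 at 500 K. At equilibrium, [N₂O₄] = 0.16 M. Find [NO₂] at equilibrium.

At equilibrium, K_c = [NO₂]² / [N₂O₄] = 39.
([NO₂])² / (0.16) = 39
[NO₂]² = 6.24 ⇒ [NO₂] = 2.5 M

[NO₂] = 2.5 M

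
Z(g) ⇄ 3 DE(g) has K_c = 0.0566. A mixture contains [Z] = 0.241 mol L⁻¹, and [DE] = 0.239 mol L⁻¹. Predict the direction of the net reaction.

Q_c = [DE]³ / [Z] = (0.239)³ / (0.241) = 0.0566
Q_c = 0.0566 = K_c, so the system is already at equilibrium.

no net change (already at equilibrium)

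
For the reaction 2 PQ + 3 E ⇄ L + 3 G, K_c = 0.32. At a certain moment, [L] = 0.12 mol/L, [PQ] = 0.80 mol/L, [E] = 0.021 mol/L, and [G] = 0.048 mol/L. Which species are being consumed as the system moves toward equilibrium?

Q_c = [L]·[G]³ / ([PQ]²·[E]³) = (0.12)·(0.048)³ / ((0.80)²·(0.021)³) = 2.2
Q_c = 2.2 > K_c = 0.32: net reverse reaction.

L, G (products)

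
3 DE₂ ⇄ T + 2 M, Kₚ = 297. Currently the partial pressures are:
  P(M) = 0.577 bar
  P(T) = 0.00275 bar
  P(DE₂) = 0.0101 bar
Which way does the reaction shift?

to the left

Qₚ = P(T)·P(M)² / P(DE₂)³ = (0.00275)·(0.577)² / (0.0101)³ = 889
Qₚ = 889 > Kₚ = 297, so the reverse reaction proceeds.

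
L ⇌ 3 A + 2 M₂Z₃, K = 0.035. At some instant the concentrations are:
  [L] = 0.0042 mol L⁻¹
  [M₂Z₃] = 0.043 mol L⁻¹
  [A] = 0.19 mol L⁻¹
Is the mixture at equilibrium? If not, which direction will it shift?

no; Q < K, reaction proceeds forward

Q = [A]³·[M₂Z₃]² / [L] = (0.19)³·(0.043)² / (0.0042) = 0.0030
Q = 0.0030 < K = 0.035: net forward reaction.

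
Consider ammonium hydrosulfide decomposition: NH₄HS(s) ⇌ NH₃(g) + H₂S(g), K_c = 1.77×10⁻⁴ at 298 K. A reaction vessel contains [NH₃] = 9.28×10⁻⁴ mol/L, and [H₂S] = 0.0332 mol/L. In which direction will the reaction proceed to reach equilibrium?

to the right

(NH₄HS is a pure solid — omitted from Q_c.)
Q_c = [NH₃]·[H₂S] = (9.28×10⁻⁴)·(0.0332) = 3.08×10⁻⁵
Q_c = 3.08×10⁻⁵ < K_c = 1.77×10⁻⁴, so the forward reaction proceeds.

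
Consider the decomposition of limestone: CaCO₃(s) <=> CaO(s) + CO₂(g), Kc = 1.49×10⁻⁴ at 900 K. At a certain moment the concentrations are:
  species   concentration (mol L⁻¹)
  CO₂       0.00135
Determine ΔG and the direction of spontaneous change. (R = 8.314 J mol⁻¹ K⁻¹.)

ΔG = 16.5 kJ/mol; the forward reaction is non-spontaneous

(CaCO₃, CaO are pure solids — omitted from Qc.)
Qc = [CO₂] = 0.00135
ΔG = RT ln(Qc/Kc) = (8.314 J mol⁻¹ K⁻¹)(900 K) × ln(0.00135/1.49×10⁻⁴)
   = (7.483 kJ/mol)(2.204) = 16.5 kJ/mol
ΔG > 0, so the forward reaction is non-spontaneous (proceeds in reverse).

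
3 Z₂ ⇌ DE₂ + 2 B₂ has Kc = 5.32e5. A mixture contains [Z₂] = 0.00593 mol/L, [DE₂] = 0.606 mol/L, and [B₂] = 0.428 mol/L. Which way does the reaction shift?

at equilibrium

Qc = [DE₂]·[B₂]² / [Z₂]³ = (0.606)·(0.428)² / (0.00593)³ = 5.32e5
Qc = 5.32e5 = Kc, so the system is already at equilibrium.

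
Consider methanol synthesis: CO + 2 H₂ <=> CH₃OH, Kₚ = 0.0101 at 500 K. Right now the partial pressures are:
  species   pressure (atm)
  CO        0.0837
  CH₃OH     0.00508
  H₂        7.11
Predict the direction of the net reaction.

Qₚ = P(CH₃OH) / (P(CO)·P(H₂)²) = (0.00508) / ((0.0837)·(7.11)²) = 0.00120
Qₚ = 0.00120 < Kₚ = 0.0101, so the forward reaction proceeds.

to the right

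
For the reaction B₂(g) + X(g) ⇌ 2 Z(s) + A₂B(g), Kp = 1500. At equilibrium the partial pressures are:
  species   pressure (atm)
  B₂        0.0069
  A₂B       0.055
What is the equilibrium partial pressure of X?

P(X) = 0.0053 atm

(Z is a pure solid — omitted from Kp.)
At equilibrium, Kp = P(A₂B) / (P(B₂)·P(X)) = 1500.
(0.055) / ((0.0069)·(P(X))) = 1500
P(X) = 0.00531 = 0.0053 atm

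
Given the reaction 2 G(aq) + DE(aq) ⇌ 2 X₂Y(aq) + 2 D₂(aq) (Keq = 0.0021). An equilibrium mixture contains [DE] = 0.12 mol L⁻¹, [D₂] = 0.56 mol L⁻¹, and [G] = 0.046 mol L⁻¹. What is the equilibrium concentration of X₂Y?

[X₂Y] = 0.0013 mol L⁻¹

At equilibrium, Keq = [X₂Y]²·[D₂]² / ([G]²·[DE]) = 0.0021.
([X₂Y])²·(0.56)² / ((0.046)²·(0.12)) = 0.0021
[X₂Y]² = 1.70×10⁻⁶ ⇒ [X₂Y] = 0.0013 mol L⁻¹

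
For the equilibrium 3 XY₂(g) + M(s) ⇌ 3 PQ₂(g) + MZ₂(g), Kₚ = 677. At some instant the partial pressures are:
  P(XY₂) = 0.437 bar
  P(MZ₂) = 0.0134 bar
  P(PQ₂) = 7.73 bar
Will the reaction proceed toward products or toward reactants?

(M is a pure solid — omitted from Qₚ.)
Qₚ = P(PQ₂)³·P(MZ₂) / P(XY₂)³ = (7.73)³·(0.0134) / (0.437)³ = 74.2
Qₚ = 74.2 < Kₚ = 677, so the forward reaction proceeds.

to the right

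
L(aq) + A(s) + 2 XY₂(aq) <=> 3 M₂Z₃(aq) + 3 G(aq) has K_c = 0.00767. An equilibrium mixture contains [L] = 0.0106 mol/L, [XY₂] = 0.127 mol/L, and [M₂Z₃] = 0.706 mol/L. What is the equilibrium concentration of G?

(A is a pure solid — omitted from K_c.)
At equilibrium, K_c = [M₂Z₃]³·[G]³ / ([L]·[XY₂]²) = 0.00767.
(0.706)³·([G])³ / ((0.0106)·(0.127)²) = 0.00767
[G]³ = 3.73×10⁻⁶ ⇒ [G] = 0.0155 mol/L

[G] = 0.0155 mol/L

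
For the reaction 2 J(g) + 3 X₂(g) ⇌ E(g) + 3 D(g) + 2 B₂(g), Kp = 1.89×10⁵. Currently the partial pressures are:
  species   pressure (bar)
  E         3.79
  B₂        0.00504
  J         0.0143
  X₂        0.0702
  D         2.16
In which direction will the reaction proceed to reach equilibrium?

Qp = P(E)·P(D)³·P(B₂)² / (P(J)²·P(X₂)³) = (3.79)·(2.16)³·(0.00504)² / ((0.0143)²·(0.0702)³) = 13700
Qp = 13700 < Kp = 1.89×10⁵, so the forward reaction proceeds.

toward products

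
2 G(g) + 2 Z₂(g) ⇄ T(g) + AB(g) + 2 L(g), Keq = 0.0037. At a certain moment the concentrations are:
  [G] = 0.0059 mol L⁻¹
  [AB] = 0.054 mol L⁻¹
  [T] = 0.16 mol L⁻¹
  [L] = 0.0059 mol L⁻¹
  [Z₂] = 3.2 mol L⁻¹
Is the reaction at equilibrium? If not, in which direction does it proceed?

in the forward direction

Q = [T]·[AB]·[L]² / ([G]²·[Z₂]²) = (0.16)·(0.054)·(0.0059)² / ((0.0059)²·(3.2)²) = 8.4×10⁻⁴
Q = 8.4×10⁻⁴ < Keq = 0.0037, so the forward reaction proceeds.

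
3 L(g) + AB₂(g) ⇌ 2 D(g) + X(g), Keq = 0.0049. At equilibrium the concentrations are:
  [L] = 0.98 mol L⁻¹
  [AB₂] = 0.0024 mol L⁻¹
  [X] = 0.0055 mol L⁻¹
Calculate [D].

[D] = 0.045 mol L⁻¹

At equilibrium, Keq = [D]²·[X] / ([L]³·[AB₂]) = 0.0049.
([D])²·(0.0055) / ((0.98)³·(0.0024)) = 0.0049
[D]² = 0.00201 ⇒ [D] = 0.045 mol L⁻¹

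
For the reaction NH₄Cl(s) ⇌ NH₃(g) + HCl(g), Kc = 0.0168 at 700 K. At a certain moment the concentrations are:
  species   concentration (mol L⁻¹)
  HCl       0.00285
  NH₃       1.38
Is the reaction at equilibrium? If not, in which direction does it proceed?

(NH₄Cl is a pure solid — omitted from Qc.)
Qc = [NH₃]·[HCl] = (1.38)·(0.00285) = 0.00393
Qc = 0.00393 < Kc = 0.0168, so the forward reaction proceeds.

to the right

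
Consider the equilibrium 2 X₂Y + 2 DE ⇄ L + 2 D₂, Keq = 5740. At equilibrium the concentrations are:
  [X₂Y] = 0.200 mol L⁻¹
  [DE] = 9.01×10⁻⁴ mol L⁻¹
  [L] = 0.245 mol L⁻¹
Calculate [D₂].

[D₂] = 0.0276 mol L⁻¹

At equilibrium, Keq = [L]·[D₂]² / ([X₂Y]²·[DE]²) = 5740.
(0.245)·([D₂])² / ((0.200)²·(9.01×10⁻⁴)²) = 5740
[D₂]² = 7.61×10⁻⁴ ⇒ [D₂] = 0.0276 mol L⁻¹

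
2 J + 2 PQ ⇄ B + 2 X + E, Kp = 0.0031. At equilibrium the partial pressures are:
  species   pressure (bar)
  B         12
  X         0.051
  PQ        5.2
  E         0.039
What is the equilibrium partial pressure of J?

P(J) = 0.12 bar

At equilibrium, Kp = P(B)·P(X)²·P(E) / (P(J)²·P(PQ)²) = 0.0031.
(12)·(0.051)²·(0.039) / ((P(J))²·(5.2)²) = 0.0031
P(J)² = 0.0145 ⇒ P(J) = 0.12 bar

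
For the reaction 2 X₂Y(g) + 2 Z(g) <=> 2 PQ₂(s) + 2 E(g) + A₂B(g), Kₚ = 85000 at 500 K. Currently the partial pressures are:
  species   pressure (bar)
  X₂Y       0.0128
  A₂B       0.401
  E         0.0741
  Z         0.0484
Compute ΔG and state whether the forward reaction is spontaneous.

ΔG = -11.2 kJ/mol; the forward reaction is spontaneous

(PQ₂ is a pure solid — omitted from Qₚ.)
Qₚ = P(E)²·P(A₂B) / (P(X₂Y)²·P(Z)²) = (0.0741)²·(0.401) / ((0.0128)²·(0.0484)²) = 5740
ΔG = RT ln(Qₚ/Kₚ) = (8.314 J mol⁻¹ K⁻¹)(500 K) × ln(5740/85000)
   = (4.157 kJ/mol)(-2.695) = -11.2 kJ/mol
ΔG < 0, so the forward reaction is spontaneous (proceeds forward).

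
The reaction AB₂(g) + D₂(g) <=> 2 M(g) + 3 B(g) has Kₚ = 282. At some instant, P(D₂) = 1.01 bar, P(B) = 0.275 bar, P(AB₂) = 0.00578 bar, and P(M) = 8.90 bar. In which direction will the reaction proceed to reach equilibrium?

Qₚ = P(M)²·P(B)³ / (P(AB₂)·P(D₂)) = (8.90)²·(0.275)³ / ((0.00578)·(1.01)) = 282
Qₚ = 282 = Kₚ, so the system is already at equilibrium.

no net change (already at equilibrium)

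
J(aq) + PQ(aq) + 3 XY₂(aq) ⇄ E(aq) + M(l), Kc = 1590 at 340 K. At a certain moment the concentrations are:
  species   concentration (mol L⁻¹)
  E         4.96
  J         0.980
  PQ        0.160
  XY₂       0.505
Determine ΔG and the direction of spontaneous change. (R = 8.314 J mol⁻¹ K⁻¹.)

ΔG = -5.28 kJ/mol; the forward reaction is spontaneous

(M is a pure liquid — omitted from Qc.)
Qc = [E] / ([J]·[PQ]·[XY₂]³) = (4.96) / ((0.980)·(0.160)·(0.505)³) = 246
ΔG = RT ln(Qc/Kc) = (8.314 J mol⁻¹ K⁻¹)(340 K) × ln(246/1590)
   = (2.827 kJ/mol)(-1.866) = -5.28 kJ/mol
ΔG < 0, so the forward reaction is spontaneous (proceeds forward).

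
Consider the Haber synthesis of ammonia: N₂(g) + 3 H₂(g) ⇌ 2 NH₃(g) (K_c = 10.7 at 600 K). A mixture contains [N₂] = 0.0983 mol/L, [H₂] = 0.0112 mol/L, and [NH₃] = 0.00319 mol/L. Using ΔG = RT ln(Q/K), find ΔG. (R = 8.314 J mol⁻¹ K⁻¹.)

Q_c = [NH₃]² / ([N₂]·[H₂]³) = (0.00319)² / ((0.0983)·(0.0112)³) = 73.7
ΔG = RT ln(Q_c/K_c) = (8.314 J mol⁻¹ K⁻¹)(600 K) × ln(73.7/10.7)
   = (4.988 kJ/mol)(1.930) = 9.63 kJ/mol
ΔG > 0, so the forward reaction is non-spontaneous (proceeds in reverse).

ΔG = 9.63 kJ/mol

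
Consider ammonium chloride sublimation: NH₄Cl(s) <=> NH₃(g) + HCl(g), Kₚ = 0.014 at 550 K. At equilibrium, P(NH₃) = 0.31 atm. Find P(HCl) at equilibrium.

P(HCl) = 0.045 atm

(NH₄Cl is a pure solid — omitted from Kₚ.)
At equilibrium, Kₚ = P(NH₃)·P(HCl) = 0.014.
(0.31)·(P(HCl)) = 0.014
P(HCl) = 0.0452 = 0.045 atm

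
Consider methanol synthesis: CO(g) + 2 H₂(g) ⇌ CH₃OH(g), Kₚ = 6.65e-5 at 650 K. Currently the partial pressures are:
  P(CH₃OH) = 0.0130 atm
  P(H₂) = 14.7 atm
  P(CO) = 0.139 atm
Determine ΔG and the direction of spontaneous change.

Qₚ = P(CH₃OH) / (P(CO)·P(H₂)²) = (0.0130) / ((0.139)·(14.7)²) = 4.33e-4
ΔG = RT ln(Qₚ/Kₚ) = (8.314 J mol⁻¹ K⁻¹)(650 K) × ln(4.33e-4/6.65e-5)
   = (5.404 kJ/mol)(1.874) = 10.1 kJ/mol
ΔG > 0, so the forward reaction is non-spontaneous (proceeds in reverse).

ΔG = 10.1 kJ/mol; the forward reaction is non-spontaneous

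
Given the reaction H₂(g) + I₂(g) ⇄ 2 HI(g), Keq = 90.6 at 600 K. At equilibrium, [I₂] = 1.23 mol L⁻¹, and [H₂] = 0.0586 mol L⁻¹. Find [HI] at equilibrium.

[HI] = 2.56 mol L⁻¹

At equilibrium, Keq = [HI]² / ([H₂]·[I₂]) = 90.6.
([HI])² / ((0.0586)·(1.23)) = 90.6
[HI]² = 6.53 ⇒ [HI] = 2.56 mol L⁻¹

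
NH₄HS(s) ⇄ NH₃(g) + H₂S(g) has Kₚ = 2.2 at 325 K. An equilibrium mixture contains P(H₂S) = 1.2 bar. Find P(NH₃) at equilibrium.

P(NH₃) = 1.8 bar

(NH₄HS is a pure solid — omitted from Kₚ.)
At equilibrium, Kₚ = P(NH₃)·P(H₂S) = 2.2.
(P(NH₃))·(1.2) = 2.2
P(NH₃) = 1.83 = 1.8 bar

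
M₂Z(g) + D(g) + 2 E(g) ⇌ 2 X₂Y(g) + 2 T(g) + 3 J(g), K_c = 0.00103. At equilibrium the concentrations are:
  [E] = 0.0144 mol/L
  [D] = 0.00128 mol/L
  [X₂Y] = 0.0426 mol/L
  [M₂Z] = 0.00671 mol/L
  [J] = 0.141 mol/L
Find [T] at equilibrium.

[T] = 6.00×10⁻⁴ mol/L

At equilibrium, K_c = [X₂Y]²·[T]²·[J]³ / ([M₂Z]·[D]·[E]²) = 0.00103.
(0.0426)²·([T])²·(0.141)³ / ((0.00671)·(0.00128)·(0.0144)²) = 0.00103
[T]² = 3.61×10⁻⁷ ⇒ [T] = 6.00×10⁻⁴ mol/L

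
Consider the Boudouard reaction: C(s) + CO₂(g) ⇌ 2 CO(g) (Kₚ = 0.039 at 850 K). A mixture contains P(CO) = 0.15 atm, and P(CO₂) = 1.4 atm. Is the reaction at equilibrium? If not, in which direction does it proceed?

(C is a pure solid — omitted from Qₚ.)
Qₚ = P(CO)² / P(CO₂) = (0.15)² / (1.4) = 0.016
Qₚ = 0.016 < Kₚ = 0.039, so the forward reaction proceeds.

to the right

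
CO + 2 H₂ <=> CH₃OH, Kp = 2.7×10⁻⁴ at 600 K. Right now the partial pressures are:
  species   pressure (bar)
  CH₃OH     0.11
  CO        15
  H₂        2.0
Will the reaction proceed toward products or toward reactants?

Qp = P(CH₃OH) / (P(CO)·P(H₂)²) = (0.11) / ((15)·(2.0)²) = 0.0018
Qp = 0.0018 > Kp = 2.7×10⁻⁴, so the reverse reaction proceeds.

toward reactants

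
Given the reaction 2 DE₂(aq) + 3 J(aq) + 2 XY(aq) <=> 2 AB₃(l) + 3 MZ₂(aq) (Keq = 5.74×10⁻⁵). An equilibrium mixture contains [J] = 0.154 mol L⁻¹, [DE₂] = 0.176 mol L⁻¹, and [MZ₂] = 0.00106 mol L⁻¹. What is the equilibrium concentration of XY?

[XY] = 0.428 mol L⁻¹

(AB₃ is a pure liquid — omitted from Keq.)
At equilibrium, Keq = [MZ₂]³ / ([DE₂]²·[J]³·[XY]²) = 5.74×10⁻⁵.
(0.00106)³ / ((0.176)²·(0.154)³·([XY])²) = 5.74×10⁻⁵
[XY]² = 0.183 ⇒ [XY] = 0.428 mol L⁻¹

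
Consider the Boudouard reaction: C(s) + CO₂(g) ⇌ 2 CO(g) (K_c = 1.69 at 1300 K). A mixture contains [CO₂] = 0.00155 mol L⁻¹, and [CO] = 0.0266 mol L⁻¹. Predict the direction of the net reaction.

(C is a pure solid — omitted from Q_c.)
Q_c = [CO]² / [CO₂] = (0.0266)² / (0.00155) = 0.456
Q_c = 0.456 < K_c = 1.69, so the forward reaction proceeds.

to the right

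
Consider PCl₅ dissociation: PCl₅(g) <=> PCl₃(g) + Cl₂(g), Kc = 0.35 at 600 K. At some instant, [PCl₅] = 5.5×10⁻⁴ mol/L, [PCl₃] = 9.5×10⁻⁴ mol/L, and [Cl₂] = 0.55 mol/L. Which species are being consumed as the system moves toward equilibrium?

PCl₃, Cl₂ (products)

Qc = [PCl₃]·[Cl₂] / [PCl₅] = (9.5×10⁻⁴)·(0.55) / (5.5×10⁻⁴) = 0.95
Qc = 0.95 > Kc = 0.35: net reverse reaction.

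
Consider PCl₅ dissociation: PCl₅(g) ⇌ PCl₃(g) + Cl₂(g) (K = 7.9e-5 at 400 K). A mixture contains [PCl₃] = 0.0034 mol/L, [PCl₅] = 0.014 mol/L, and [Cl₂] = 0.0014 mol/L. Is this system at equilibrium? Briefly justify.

Q = [PCl₃]·[Cl₂] / [PCl₅] = (0.0034)·(0.0014) / (0.014) = 3.4e-4
Q = 3.4e-4 > K = 7.9e-5: net reverse reaction.

no; Q > K, reaction proceeds in reverse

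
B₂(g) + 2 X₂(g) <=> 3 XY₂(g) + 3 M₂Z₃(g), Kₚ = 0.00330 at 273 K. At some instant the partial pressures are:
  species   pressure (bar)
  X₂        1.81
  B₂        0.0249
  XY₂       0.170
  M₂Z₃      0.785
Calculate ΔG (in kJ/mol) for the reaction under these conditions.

ΔG = 4.94 kJ/mol

Qₚ = P(XY₂)³·P(M₂Z₃)³ / (P(B₂)·P(X₂)²) = (0.170)³·(0.785)³ / ((0.0249)·(1.81)²) = 0.0291
ΔG = RT ln(Qₚ/Kₚ) = (8.314 J mol⁻¹ K⁻¹)(273 K) × ln(0.0291/0.00330)
   = (2.270 kJ/mol)(2.177) = 4.94 kJ/mol
ΔG > 0, so the forward reaction is non-spontaneous (proceeds in reverse).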